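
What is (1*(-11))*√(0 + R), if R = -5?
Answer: -11*I*√5 ≈ -24.597*I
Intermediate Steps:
(1*(-11))*√(0 + R) = (1*(-11))*√(0 - 5) = -11*I*√5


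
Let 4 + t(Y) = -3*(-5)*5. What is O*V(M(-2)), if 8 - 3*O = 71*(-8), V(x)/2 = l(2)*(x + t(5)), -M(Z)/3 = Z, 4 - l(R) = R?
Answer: 59136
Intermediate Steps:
t(Y) = 71 (t(Y) = -4 - 3*(-5)*5 = -4 + 15*5 = -4 + 75 = 71)
l(R) = 4 - R
M(Z) = -3*Z
V(x) = 284 + 4*x (V(x) = 2*((4 - 1*2)*(x + 71)) = 2*((4 - 2)*(71 + x)) = 2*(2*(71 + x)) = 2*(142 + 2*x) = 284 + 4*x)
O = 192 (O = 8/3 - 71*(-8)/3 = 8/3 - 1/3*(-568) = 8/3 + 568/3 = 192)
O*V(M(-2)) = 192*(284 + 4*(-3*(-2))) = 192*(284 + 4*6) = 192*(284 + 24) = 192*308 = 59136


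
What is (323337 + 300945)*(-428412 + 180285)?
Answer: -154901219814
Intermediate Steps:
(323337 + 300945)*(-428412 + 180285) = 624282*(-248127) = -154901219814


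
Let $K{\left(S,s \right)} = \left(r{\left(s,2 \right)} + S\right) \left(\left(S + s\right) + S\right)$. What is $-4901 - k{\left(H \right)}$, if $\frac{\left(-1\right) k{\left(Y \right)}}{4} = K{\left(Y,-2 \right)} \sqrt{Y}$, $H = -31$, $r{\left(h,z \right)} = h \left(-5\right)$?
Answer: $-4901 + 5376 i \sqrt{31} \approx -4901.0 + 29932.0 i$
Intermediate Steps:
$r{\left(h,z \right)} = - 5 h$
$K{\left(S,s \right)} = \left(S - 5 s\right) \left(s + 2 S\right)$ ($K{\left(S,s \right)} = \left(- 5 s + S\right) \left(\left(S + s\right) + S\right) = \left(S - 5 s\right) \left(s + 2 S\right)$)
$k{\left(Y \right)} = - 4 \sqrt{Y} \left(-20 + 2 Y^{2} + 18 Y\right)$ ($k{\left(Y \right)} = - 4 \left(- 5 \left(-2\right)^{2} + 2 Y^{2} - 9 Y \left(-2\right)\right) \sqrt{Y} = - 4 \left(\left(-5\right) 4 + 2 Y^{2} + 18 Y\right) \sqrt{Y} = - 4 \left(-20 + 2 Y^{2} + 18 Y\right) \sqrt{Y} = - 4 \sqrt{Y} \left(-20 + 2 Y^{2} + 18 Y\right)$)
$-4901 - k{\left(H \right)} = -4901 - 8 \sqrt{-31} \left(10 - \left(-31\right)^{2} - -279\right) = -4901 - 8 i \sqrt{31} \left(10 - 961 + 279\right) = -4901 - 8 i \sqrt{31} \left(-672\right) = -4901 - - 5376 i \sqrt{31} = -4901 + 5376 i \sqrt{31}$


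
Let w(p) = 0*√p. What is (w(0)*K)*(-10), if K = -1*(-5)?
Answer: 0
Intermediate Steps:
w(p) = 0
K = 5
(w(0)*K)*(-10) = (0*5)*(-10) = 0*(-10) = 0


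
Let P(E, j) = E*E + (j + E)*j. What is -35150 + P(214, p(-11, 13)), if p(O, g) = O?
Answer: 8413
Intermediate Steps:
P(E, j) = E**2 + j*(E + j) (P(E, j) = E**2 + (E + j)*j = E**2 + j*(E + j))
-35150 + P(214, p(-11, 13)) = -35150 + (214**2 + (-11)**2 + 214*(-11)) = -35150 + (45796 + 121 - 2354) = -35150 + 43563 = 8413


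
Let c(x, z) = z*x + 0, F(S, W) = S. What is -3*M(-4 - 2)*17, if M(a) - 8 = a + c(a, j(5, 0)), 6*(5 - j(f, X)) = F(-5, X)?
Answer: 1683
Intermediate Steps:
j(f, X) = 35/6 (j(f, X) = 5 - 1/6*(-5) = 5 + 5/6 = 35/6)
c(x, z) = x*z (c(x, z) = x*z + 0 = x*z)
M(a) = 8 + 41*a/6 (M(a) = 8 + (a + a*(35/6)) = 8 + (a + 35*a/6) = 8 + 41*a/6)
-3*M(-4 - 2)*17 = -3*(8 + 41*(-4 - 2)/6)*17 = -3*(8 + (41/6)*(-6))*17 = -3*(8 - 41)*17 = -3*(-33)*17 = 99*17 = 1683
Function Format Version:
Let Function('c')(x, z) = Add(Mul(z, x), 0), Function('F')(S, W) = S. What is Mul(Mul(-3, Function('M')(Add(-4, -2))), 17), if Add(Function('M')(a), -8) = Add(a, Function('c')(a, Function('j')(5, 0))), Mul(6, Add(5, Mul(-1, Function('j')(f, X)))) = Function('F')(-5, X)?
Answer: 1683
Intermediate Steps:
Function('j')(f, X) = Rational(35, 6) (Function('j')(f, X) = Add(5, Mul(Rational(-1, 6), -5)) = Add(5, Rational(5, 6)) = Rational(35, 6))
Function('c')(x, z) = Mul(x, z) (Function('c')(x, z) = Add(Mul(x, z), 0) = Mul(x, z))
Function('M')(a) = Add(8, Mul(Rational(41, 6), a)) (Function('M')(a) = Add(8, Add(a, Mul(a, Rational(35, 6)))) = Add(8, Add(a, Mul(Rational(35, 6), a))) = Add(8, Mul(Rational(41, 6), a)))
Mul(Mul(-3, Function('M')(Add(-4, -2))), 17) = Mul(Mul(-3, Add(8, Mul(Rational(41, 6), Add(-4, -2)))), 17) = Mul(Mul(-3, Add(8, Mul(Rational(41, 6), -6))), 17) = Mul(Mul(-3, Add(8, -41)), 17) = Mul(Mul(-3, -33), 17) = Mul(99, 17) = 1683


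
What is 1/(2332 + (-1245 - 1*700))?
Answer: 1/387 ≈ 0.0025840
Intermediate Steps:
1/(2332 + (-1245 - 1*700)) = 1/(2332 + (-1245 - 700)) = 1/(2332 - 1945) = 1/387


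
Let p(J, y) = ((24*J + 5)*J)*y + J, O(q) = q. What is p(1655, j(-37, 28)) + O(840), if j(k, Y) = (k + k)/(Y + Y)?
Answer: -347498645/4 ≈ -8.6875e+7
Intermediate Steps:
j(k, Y) = k/Y (j(k, Y) = (2*k)/((2*Y)) = (2*k)*(1/(2*Y)) = k/Y)
p(J, y) = J + J*y*(5 + 24*J) (p(J, y) = ((5 + 24*J)*J)*y + J = (J*(5 + 24*J))*y + J = J*y*(5 + 24*J) + J = J + J*y*(5 + 24*J))
p(1655, j(-37, 28)) + O(840) = 1655*(1 + 5*(-37/28) + 24*1655*(-37/28)) + 840 = 1655*(1 - 185/28 - 367410/7) + 840 = 1655*(-209971/4) + 840 = -347502005/4 + 840 = -347498645/4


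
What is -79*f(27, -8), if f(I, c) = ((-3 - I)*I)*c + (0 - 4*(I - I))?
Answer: -511920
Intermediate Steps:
f(I, c) = I*c*(-3 - I) (f(I, c) = (I*(-3 - I))*c + (0 - 4*0) = I*c*(-3 - I) + (0 + 0) = I*c*(-3 - I) + 0 = I*c*(-3 - I))
-79*f(27, -8) = -(-79)*27*(-8)*(3 + 27) = -(-79)*27*(-8)*30 = -79*6480 = -511920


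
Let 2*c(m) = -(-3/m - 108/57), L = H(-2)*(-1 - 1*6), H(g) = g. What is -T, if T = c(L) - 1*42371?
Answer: 22540811/532 ≈ 42370.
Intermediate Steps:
L = 14 (L = -2*(-1 - 1*6) = -2*(-1 - 6) = -2*(-7) = 14)
c(m) = 18/19 + 3/(2*m) (c(m) = (-(-3/m - 108/57))/2 = (-(-3/m - 108*1/57))/2 = (-(-3/m - 36/19))/2 = (-(-36/19 - 3/m))/2 = (36/19 + 3/m)/2 = 18/19 + 3/(2*m))
T = -22540811/532 (T = (3/38)*(19 + 12*14)/14 - 1*42371 = (3/38)*(1/14)*(19 + 168) - 42371 = (3/38)*(1/14)*187 - 42371 = 561/532 - 42371 = -22540811/532 ≈ -42370.)
-T = -1*(-22540811/532) = 22540811/532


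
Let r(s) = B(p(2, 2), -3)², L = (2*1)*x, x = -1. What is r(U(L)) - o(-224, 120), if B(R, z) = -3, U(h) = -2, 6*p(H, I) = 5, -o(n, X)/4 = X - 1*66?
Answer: 225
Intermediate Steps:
o(n, X) = 264 - 4*X (o(n, X) = -4*(X - 1*66) = -4*(X - 66) = -4*(-66 + X) = 264 - 4*X)
L = -2 (L = (2*1)*(-1) = 2*(-1) = -2)
p(H, I) = ⅚ (p(H, I) = (⅙)*5 = ⅚)
r(s) = 9 (r(s) = (-3)² = 9)
r(U(L)) - o(-224, 120) = 9 - (264 - 4*120) = 9 - (264 - 480) = 9 - 1*(-216) = 9 + 216 = 225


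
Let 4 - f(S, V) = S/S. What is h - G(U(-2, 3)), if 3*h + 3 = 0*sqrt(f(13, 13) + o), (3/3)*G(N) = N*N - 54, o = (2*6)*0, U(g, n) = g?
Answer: 49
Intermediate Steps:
f(S, V) = 3 (f(S, V) = 4 - S/S = 4 - 1*1 = 4 - 1 = 3)
o = 0 (o = 12*0 = 0)
G(N) = -54 + N**2 (G(N) = N*N - 54 = N**2 - 54 = -54 + N**2)
h = -1 (h = -1 + (0*sqrt(3 + 0))/3 = -1 + (0*sqrt(3))/3 = -1 + (1/3)*0 = -1 + 0 = -1)
h - G(U(-2, 3)) = -1 - (-54 + (-2)**2) = -1 - (-54 + 4) = -1 - 1*(-50) = -1 + 50 = 49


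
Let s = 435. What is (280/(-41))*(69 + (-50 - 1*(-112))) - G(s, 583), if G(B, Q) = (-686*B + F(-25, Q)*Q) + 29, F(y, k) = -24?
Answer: 12770613/41 ≈ 3.1148e+5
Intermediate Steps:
G(B, Q) = 29 - 686*B - 24*Q (G(B, Q) = (-686*B - 24*Q) + 29 = 29 - 686*B - 24*Q)
(280/(-41))*(69 + (-50 - 1*(-112))) - G(s, 583) = (280/(-41))*(69 + (-50 - 1*(-112))) - (29 - 686*435 - 24*583) = (280*(-1/41))*(69 + (-50 + 112)) - (29 - 298410 - 13992) = -280*(69 + 62)/41 - 1*(-312373) = -280/41*131 + 312373 = -36680/41 + 312373 = 12770613/41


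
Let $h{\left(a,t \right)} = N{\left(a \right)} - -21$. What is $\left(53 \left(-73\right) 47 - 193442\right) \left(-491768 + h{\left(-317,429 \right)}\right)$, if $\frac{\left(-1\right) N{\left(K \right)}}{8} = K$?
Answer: $183593550135$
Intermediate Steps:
$N{\left(K \right)} = - 8 K$
$h{\left(a,t \right)} = 21 - 8 a$ ($h{\left(a,t \right)} = - 8 a - -21 = - 8 a + 21 = 21 - 8 a$)
$\left(53 \left(-73\right) 47 - 193442\right) \left(-491768 + h{\left(-317,429 \right)}\right) = \left(53 \left(-73\right) 47 - 193442\right) \left(-491768 + \left(21 - -2536\right)\right) = \left(\left(-3869\right) 47 - 193442\right) \left(-491768 + \left(21 + 2536\right)\right) = \left(-181843 - 193442\right) \left(-491768 + 2557\right) = \left(-375285\right) \left(-489211\right) = 183593550135$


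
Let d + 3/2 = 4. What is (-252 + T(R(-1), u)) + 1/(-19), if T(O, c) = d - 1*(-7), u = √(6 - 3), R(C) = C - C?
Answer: -9217/38 ≈ -242.55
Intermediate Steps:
R(C) = 0
u = √3 ≈ 1.7320
d = 5/2 (d = -3/2 + 4 = 5/2 ≈ 2.5000)
T(O, c) = 19/2 (T(O, c) = 5/2 - 1*(-7) = 5/2 + 7 = 19/2)
(-252 + T(R(-1), u)) + 1/(-19) = (-252 + 19/2) + 1/(-19) = -485/2 - 1/19 = -9217/38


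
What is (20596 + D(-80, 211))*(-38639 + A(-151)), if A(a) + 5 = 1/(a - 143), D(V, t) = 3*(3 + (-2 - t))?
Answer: -113420227271/147 ≈ -7.7157e+8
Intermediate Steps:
D(V, t) = 3 - 3*t (D(V, t) = 3*(1 - t) = 3 - 3*t)
A(a) = -5 + 1/(-143 + a) (A(a) = -5 + 1/(a - 143) = -5 + 1/(-143 + a))
(20596 + D(-80, 211))*(-38639 + A(-151)) = (20596 + (3 - 3*211))*(-38639 + (716 - 5*(-151))/(-143 - 151)) = (20596 + (3 - 633))*(-38639 + (716 + 755)/(-294)) = (20596 - 630)*(-38639 - 1/294*1471) = 19966*(-38639 - 1471/294) = 19966*(-11361337/294) = -113420227271/147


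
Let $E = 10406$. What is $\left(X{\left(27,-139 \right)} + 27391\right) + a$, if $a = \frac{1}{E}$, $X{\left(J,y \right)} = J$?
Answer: $\frac{285311709}{10406} \approx 27418.0$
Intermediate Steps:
$a = \frac{1}{10406} \approx 9.6098 \cdot 10^{-5}$
$\left(X{\left(27,-139 \right)} + 27391\right) + a = \left(27 + 27391\right) + \frac{1}{10406} = 27418 + \frac{1}{10406} = \frac{285311709}{10406}$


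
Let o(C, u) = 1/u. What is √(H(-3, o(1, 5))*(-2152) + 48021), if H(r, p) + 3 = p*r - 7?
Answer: √1770805/5 ≈ 266.14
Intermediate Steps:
H(r, p) = -10 + p*r (H(r, p) = -3 + (p*r - 7) = -3 + (-7 + p*r) = -10 + p*r)
√(H(-3, o(1, 5))*(-2152) + 48021) = √((-10 - 3/5)*(-2152) + 48021) = √((-10 + (⅕)*(-3))*(-2152) + 48021) = √((-10 - ⅗)*(-2152) + 48021) = √(-53/5*(-2152) + 48021) = √(114056/5 + 48021) = √(354161/5) = √1770805/5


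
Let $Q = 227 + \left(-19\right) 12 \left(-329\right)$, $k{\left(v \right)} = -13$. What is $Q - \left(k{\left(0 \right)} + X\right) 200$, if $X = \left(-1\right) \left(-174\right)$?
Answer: $43039$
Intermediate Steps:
$Q = 75239$ ($Q = 227 - -75012 = 227 + 75012 = 75239$)
$X = 174$
$Q - \left(k{\left(0 \right)} + X\right) 200 = 75239 - \left(-13 + 174\right) 200 = 75239 - 161 \cdot 200 = 75239 - 32200 = 43039$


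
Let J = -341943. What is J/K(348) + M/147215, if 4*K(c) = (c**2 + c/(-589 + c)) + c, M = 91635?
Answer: -764080190339/71815363476 ≈ -10.640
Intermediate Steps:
K(c) = c/4 + c**2/4 + c/(4*(-589 + c)) (K(c) = ((c**2 + c/(-589 + c)) + c)/4 = (c + c**2 + c/(-589 + c))/4 = c/4 + c**2/4 + c/(4*(-589 + c)))
J/K(348) + M/147215 = -341943*(-589 + 348)/(87*(-588 + 348**2 - 588*348)) + 91635/147215 = -341943*(-241/(87*(-588 + 121104 - 204624))) + 91635*(1/147215) = -341943/((1/4)*348*(-1/241)*(-84108)) + 18327/29443 = -341943/7317396/241 + 18327/29443 = -341943*241/7317396 + 18327/29443 = -27469421/2439132 + 18327/29443 = -764080190339/71815363476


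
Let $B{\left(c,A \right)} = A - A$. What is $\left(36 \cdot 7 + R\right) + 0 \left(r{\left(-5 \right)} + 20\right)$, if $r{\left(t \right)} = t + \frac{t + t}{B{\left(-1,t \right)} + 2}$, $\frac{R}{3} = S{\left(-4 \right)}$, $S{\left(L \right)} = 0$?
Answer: $252$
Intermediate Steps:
$R = 0$ ($R = 3 \cdot 0 = 0$)
$B{\left(c,A \right)} = 0$
$r{\left(t \right)} = 2 t$ ($r{\left(t \right)} = t + \frac{t + t}{0 + 2} = t + \frac{2 t}{2} = t + 2 t \frac{1}{2} = t + t = 2 t$)
$\left(36 \cdot 7 + R\right) + 0 \left(r{\left(-5 \right)} + 20\right) = \left(36 \cdot 7 + 0\right) + 0 \left(2 \left(-5\right) + 20\right) = \left(252 + 0\right) + 0 \left(-10 + 20\right) = 252 + 0 \cdot 10 = 252 + 0 = 252$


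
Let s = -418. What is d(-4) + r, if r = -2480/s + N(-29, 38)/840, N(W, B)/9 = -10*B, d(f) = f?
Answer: -6257/2926 ≈ -2.1384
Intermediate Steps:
N(W, B) = -90*B (N(W, B) = 9*(-10*B) = -90*B)
r = 5447/2926 (r = -2480/(-418) - 90*38/840 = -2480*(-1/418) - 3420*1/840 = 1240/209 - 57/14 = 5447/2926 ≈ 1.8616)
d(-4) + r = -4 + 5447/2926 = -6257/2926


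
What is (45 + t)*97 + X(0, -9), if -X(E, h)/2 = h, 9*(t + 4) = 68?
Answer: 42551/9 ≈ 4727.9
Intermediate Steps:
t = 32/9 (t = -4 + (⅑)*68 = -4 + 68/9 = 32/9 ≈ 3.5556)
X(E, h) = -2*h
(45 + t)*97 + X(0, -9) = (45 + 32/9)*97 - 2*(-9) = (437/9)*97 + 18 = 42389/9 + 18 = 42551/9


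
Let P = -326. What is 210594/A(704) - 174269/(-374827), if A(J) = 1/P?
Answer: -25733239245319/374827 ≈ -6.8654e+7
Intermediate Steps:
A(J) = -1/326 (A(J) = 1/(-326) = -1/326)
210594/A(704) - 174269/(-374827) = 210594/(-1/326) - 174269/(-374827) = 210594*(-326) - 174269*(-1/374827) = -68653644 + 174269/374827 = -25733239245319/374827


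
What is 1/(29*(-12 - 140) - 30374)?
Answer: -1/34782 ≈ -2.8751e-5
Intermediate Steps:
1/(29*(-12 - 140) - 30374) = 1/(29*(-152) - 30374) = 1/(-4408 - 30374) = 1/(-34782) = -1/34782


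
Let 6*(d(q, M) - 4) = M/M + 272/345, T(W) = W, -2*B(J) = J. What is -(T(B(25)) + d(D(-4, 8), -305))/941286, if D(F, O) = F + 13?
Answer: 8489/974231010 ≈ 8.7135e-6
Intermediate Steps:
B(J) = -J/2
D(F, O) = 13 + F
d(q, M) = 8897/2070 (d(q, M) = 4 + (M/M + 272/345)/6 = 4 + (1 + 272*(1/345))/6 = 4 + (1 + 272/345)/6 = 4 + (1/6)*(617/345) = 4 + 617/2070 = 8897/2070)
-(T(B(25)) + d(D(-4, 8), -305))/941286 = -(-1/2*25 + 8897/2070)/941286 = -(-25/2 + 8897/2070)*(1/941286) = -1*(-8489/1035)*(1/941286) = (8489/1035)*(1/941286) = 8489/974231010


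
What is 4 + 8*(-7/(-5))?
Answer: 76/5 ≈ 15.200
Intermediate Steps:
4 + 8*(-7/(-5)) = 4 + 8*(-7*(-⅕)) = 4 + 8*(7/5) = 4 + 56/5 = 76/5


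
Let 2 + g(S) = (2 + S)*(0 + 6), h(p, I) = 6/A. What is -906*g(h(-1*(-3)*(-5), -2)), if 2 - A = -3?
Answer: -77916/5 ≈ -15583.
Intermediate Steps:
A = 5 (A = 2 - 1*(-3) = 2 + 3 = 5)
h(p, I) = 6/5
g(S) = 10 + 6*S (g(S) = -2 + (2 + S)*(0 + 6) = -2 + (2 + S)*6 = -2 + (12 + 6*S) = 10 + 6*S)
-906*g(h(-1*(-3)*(-5), -2)) = -906*(10 + 6*(6/5)) = -906*(10 + 36/5) = -906*86/5 = -77916/5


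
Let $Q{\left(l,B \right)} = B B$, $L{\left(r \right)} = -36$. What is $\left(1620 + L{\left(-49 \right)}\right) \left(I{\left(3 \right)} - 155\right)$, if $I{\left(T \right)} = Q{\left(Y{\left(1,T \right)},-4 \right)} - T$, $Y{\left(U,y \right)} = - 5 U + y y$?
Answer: $-224928$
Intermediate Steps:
$Y{\left(U,y \right)} = y^{2} - 5 U$ ($Y{\left(U,y \right)} = - 5 U + y^{2} = y^{2} - 5 U$)
$Q{\left(l,B \right)} = B^{2}$
$I{\left(T \right)} = 16 - T$ ($I{\left(T \right)} = \left(-4\right)^{2} - T = 16 - T$)
$\left(1620 + L{\left(-49 \right)}\right) \left(I{\left(3 \right)} - 155\right) = \left(1620 - 36\right) \left(\left(16 - 3\right) - 155\right) = 1584 \left(\left(16 - 3\right) - 155\right) = 1584 \left(13 - 155\right) = 1584 \left(-142\right) = -224928$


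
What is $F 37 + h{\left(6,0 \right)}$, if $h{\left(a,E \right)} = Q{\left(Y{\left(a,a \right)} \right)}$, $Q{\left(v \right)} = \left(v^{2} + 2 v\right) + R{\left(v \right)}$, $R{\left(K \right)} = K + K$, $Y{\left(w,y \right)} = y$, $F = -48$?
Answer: $-1716$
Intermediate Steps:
$R{\left(K \right)} = 2 K$
$Q{\left(v \right)} = v^{2} + 4 v$ ($Q{\left(v \right)} = \left(v^{2} + 2 v\right) + 2 v = v^{2} + 4 v$)
$h{\left(a,E \right)} = a \left(4 + a\right)$
$F 37 + h{\left(6,0 \right)} = \left(-48\right) 37 + 6 \left(4 + 6\right) = -1776 + 6 \cdot 10 = -1776 + 60 = -1716$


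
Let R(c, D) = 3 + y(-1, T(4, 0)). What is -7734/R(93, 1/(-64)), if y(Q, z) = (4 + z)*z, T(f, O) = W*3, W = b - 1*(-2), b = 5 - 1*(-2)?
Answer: -1289/140 ≈ -9.2071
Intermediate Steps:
b = 7 (b = 5 + 2 = 7)
W = 9 (W = 7 - 1*(-2) = 7 + 2 = 9)
T(f, O) = 27 (T(f, O) = 9*3 = 27)
y(Q, z) = z*(4 + z)
R(c, D) = 840 (R(c, D) = 3 + 27*(4 + 27) = 3 + 27*31 = 3 + 837 = 840)
-7734/R(93, 1/(-64)) = -7734/840 = -7734*1/840 = -1289/140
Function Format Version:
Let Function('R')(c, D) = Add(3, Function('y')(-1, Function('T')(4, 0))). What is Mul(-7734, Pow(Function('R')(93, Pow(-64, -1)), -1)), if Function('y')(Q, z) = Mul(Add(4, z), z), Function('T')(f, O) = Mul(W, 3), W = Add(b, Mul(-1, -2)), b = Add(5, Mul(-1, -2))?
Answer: Rational(-1289, 140) ≈ -9.2071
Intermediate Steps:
b = 7 (b = Add(5, 2) = 7)
W = 9 (W = Add(7, Mul(-1, -2)) = Add(7, 2) = 9)
Function('T')(f, O) = 27 (Function('T')(f, O) = Mul(9, 3) = 27)
Function('y')(Q, z) = Mul(z, Add(4, z))
Function('R')(c, D) = 840 (Function('R')(c, D) = Add(3, Mul(27, Add(4, 27))) = Add(3, Mul(27, 31)) = Add(3, 837) = 840)
Mul(-7734, Pow(Function('R')(93, Pow(-64, -1)), -1)) = Mul(-7734, Pow(840, -1)) = Mul(-7734, Rational(1, 840)) = Rational(-1289, 140)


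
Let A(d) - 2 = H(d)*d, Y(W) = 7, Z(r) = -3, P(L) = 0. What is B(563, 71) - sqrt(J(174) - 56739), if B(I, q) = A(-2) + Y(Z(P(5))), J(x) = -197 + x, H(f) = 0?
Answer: 9 - I*sqrt(56762) ≈ 9.0 - 238.25*I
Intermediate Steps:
A(d) = 2 (A(d) = 2 + 0*d = 2 + 0 = 2)
B(I, q) = 9 (B(I, q) = 2 + 7 = 9)
B(563, 71) - sqrt(J(174) - 56739) = 9 - sqrt((-197 + 174) - 56739) = 9 - sqrt(-23 - 56739) = 9 - sqrt(-56762) = 9 - I*sqrt(56762)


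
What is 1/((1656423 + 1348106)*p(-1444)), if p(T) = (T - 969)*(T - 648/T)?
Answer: 19/198847222515326 ≈ 9.5551e-14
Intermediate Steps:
p(T) = (-969 + T)*(T - 648/T)
1/((1656423 + 1348106)*p(-1444)) = 1/((1656423 + 1348106)*(-648 + (-1444)² - 969*(-1444) + 627912/(-1444))) = 1/(3004529*(-648 + 2085136 + 1399236 + 627912*(-1/1444))) = 1/(3004529*(-648 + 2085136 + 1399236 - 8262/19)) = 1/(3004529*(66182494/19)) = (1/3004529)*(19/66182494) = 19/198847222515326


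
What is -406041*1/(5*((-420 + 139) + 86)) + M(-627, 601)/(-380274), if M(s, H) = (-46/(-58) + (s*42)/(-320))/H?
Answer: 28705671775403789/68929073678400 ≈ 416.45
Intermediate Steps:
M(s, H) = (23/29 - 21*s/160)/H (M(s, H) = (-46*(-1/58) + (42*s)*(-1/320))/H = (23/29 - 21*s/160)/H)
-406041*1/(5*((-420 + 139) + 86)) + M(-627, 601)/(-380274) = -406041*1/(5*((-420 + 139) + 86)) + ((1/4640)*(3680 - 609*(-627))/601)/(-380274) = -406041*1/(5*(-281 + 86)) + ((1/4640)*(1/601)*(3680 + 381843))*(-1/380274) = -406041/((-195*5)) + ((1/4640)*(1/601)*385523)*(-1/380274) = -406041/(-975) + (385523/2788640)*(-1/380274) = -406041*(-1/975) - 385523/1060447287360 = 135347/325 - 385523/1060447287360 = 28705671775403789/68929073678400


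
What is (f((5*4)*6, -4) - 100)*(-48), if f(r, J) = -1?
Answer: 4848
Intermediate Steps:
(f((5*4)*6, -4) - 100)*(-48) = (-1 - 100)*(-48) = -101*(-48) = 4848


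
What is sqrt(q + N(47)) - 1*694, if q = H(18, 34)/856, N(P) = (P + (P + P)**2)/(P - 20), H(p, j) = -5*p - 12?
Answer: -694 + sqrt(15061427)/214 ≈ -675.87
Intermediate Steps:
H(p, j) = -12 - 5*p
N(P) = (P + 4*P**2)/(-20 + P) (N(P) = (P + (2*P)**2)/(-20 + P) = (P + 4*P**2)/(-20 + P))
q = -51/428 (q = (-12 - 5*18)/856 = (-12 - 90)*(1/856) = -102*1/856 = -51/428 ≈ -0.11916)
sqrt(q + N(47)) - 1*694 = sqrt(-51/428 + 47*(1 + 4*47)/(-20 + 47)) - 1*694 = sqrt(-51/428 + 47*(1 + 188)/27) - 694 = sqrt(-51/428 + 47*(1/27)*189) - 694 = sqrt(-51/428 + 329) - 694 = sqrt(140761/428) - 694 = sqrt(15061427)/214 - 694 = -694 + sqrt(15061427)/214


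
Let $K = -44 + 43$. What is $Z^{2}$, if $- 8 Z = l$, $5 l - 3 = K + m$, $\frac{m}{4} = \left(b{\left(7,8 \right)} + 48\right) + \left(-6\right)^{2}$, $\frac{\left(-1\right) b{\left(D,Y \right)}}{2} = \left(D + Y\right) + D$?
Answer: $\frac{6561}{400} \approx 16.402$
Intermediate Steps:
$b{\left(D,Y \right)} = - 4 D - 2 Y$ ($b{\left(D,Y \right)} = - 2 \left(\left(D + Y\right) + D\right) = - 2 \left(Y + 2 D\right) = - 4 D - 2 Y$)
$K = -1$
$m = 160$ ($m = 4 \left(\left(\left(\left(-4\right) 7 - 16\right) + 48\right) + \left(-6\right)^{2}\right) = 4 \left(\left(\left(-28 - 16\right) + 48\right) + 36\right) = 4 \left(\left(-44 + 48\right) + 36\right) = 4 \left(4 + 36\right) = 4 \cdot 40 = 160$)
$l = \frac{162}{5}$ ($l = \frac{3}{5} + \frac{-1 + 160}{5} = \frac{3}{5} + \frac{1}{5} \cdot 159 = \frac{3}{5} + \frac{159}{5} = \frac{162}{5} \approx 32.4$)
$Z = - \frac{81}{20}$ ($Z = \left(- \frac{1}{8}\right) \frac{162}{5} = - \frac{81}{20} \approx -4.05$)
$Z^{2} = \left(- \frac{81}{20}\right)^{2} = \frac{6561}{400}$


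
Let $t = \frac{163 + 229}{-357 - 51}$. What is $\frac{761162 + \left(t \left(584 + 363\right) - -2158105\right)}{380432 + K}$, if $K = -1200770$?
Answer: $- \frac{74418107}{20918619} \approx -3.5575$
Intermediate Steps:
$t = - \frac{49}{51}$ ($t = \frac{392}{-408} = 392 \left(- \frac{1}{408}\right) = - \frac{49}{51} \approx -0.96078$)
$\frac{761162 + \left(t \left(584 + 363\right) - -2158105\right)}{380432 + K} = \frac{761162 - \left(-2158105 + \frac{49 \left(584 + 363\right)}{51}\right)}{380432 - 1200770} = \frac{761162 + \left(\left(- \frac{49}{51}\right) 947 + 2158105\right)}{-820338} = \left(761162 + \left(- \frac{46403}{51} + 2158105\right)\right) \left(- \frac{1}{820338}\right) = \left(761162 + \frac{110016952}{51}\right) \left(- \frac{1}{820338}\right) = \frac{148836214}{51} \left(- \frac{1}{820338}\right) = - \frac{74418107}{20918619}$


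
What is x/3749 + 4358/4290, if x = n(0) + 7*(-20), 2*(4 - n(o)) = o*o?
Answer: 7877351/8041605 ≈ 0.97957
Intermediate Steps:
n(o) = 4 - o**2/2 (n(o) = 4 - o*o/2 = 4 - o**2/2)
x = -136 (x = (4 - 1/2*0**2) + 7*(-20) = (4 - 1/2*0) - 140 = (4 + 0) - 140 = 4 - 140 = -136)
x/3749 + 4358/4290 = -136/3749 + 4358/4290 = -136*1/3749 + 4358*(1/4290) = -136/3749 + 2179/2145 = 7877351/8041605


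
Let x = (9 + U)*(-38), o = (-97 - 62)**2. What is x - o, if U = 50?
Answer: -27523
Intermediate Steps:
o = 25281 (o = (-159)**2 = 25281)
x = -2242 (x = (9 + 50)*(-38) = 59*(-38) = -2242)
x - o = -2242 - 1*25281 = -2242 - 25281 = -27523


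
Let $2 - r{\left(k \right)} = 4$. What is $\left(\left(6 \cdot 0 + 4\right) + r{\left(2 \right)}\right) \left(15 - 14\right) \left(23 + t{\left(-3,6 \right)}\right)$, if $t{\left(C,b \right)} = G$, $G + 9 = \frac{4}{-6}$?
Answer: $\frac{80}{3} \approx 26.667$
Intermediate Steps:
$G = - \frac{29}{3}$ ($G = -9 + \frac{4}{-6} = -9 + 4 \left(- \frac{1}{6}\right) = -9 - \frac{2}{3} = - \frac{29}{3} \approx -9.6667$)
$t{\left(C,b \right)} = - \frac{29}{3}$
$r{\left(k \right)} = -2$ ($r{\left(k \right)} = 2 - 4 = -2$)
$\left(\left(6 \cdot 0 + 4\right) + r{\left(2 \right)}\right) \left(15 - 14\right) \left(23 + t{\left(-3,6 \right)}\right) = \left(\left(6 \cdot 0 + 4\right) - 2\right) \left(15 - 14\right) \left(23 - \frac{29}{3}\right) = \left(\left(0 + 4\right) - 2\right) 1 \cdot \frac{40}{3} = \left(4 - 2\right) 1 \cdot \frac{40}{3} = 2 \cdot 1 \cdot \frac{40}{3} = 2 \cdot \frac{40}{3} = \frac{80}{3}$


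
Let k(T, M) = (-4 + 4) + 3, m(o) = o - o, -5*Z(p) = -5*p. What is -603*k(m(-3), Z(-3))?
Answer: -1809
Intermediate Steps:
Z(p) = p (Z(p) = -(-1)*p = p)
m(o) = 0
k(T, M) = 3 (k(T, M) = 0 + 3 = 3)
-603*k(m(-3), Z(-3)) = -603*3 = -1809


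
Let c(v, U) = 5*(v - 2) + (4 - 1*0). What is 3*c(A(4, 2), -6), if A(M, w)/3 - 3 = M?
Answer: 297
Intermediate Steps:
A(M, w) = 9 + 3*M
c(v, U) = -6 + 5*v (c(v, U) = 5*(-2 + v) + (4 + 0) = (-10 + 5*v) + 4 = -6 + 5*v)
3*c(A(4, 2), -6) = 3*(-6 + 5*(9 + 3*4)) = 3*(-6 + 5*(9 + 12)) = 3*(-6 + 5*21) = 3*(-6 + 105) = 3*99 = 297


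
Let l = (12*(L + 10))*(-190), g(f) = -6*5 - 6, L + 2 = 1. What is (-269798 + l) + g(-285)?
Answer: -290354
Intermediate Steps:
L = -1 (L = -2 + 1 = -1)
g(f) = -36 (g(f) = -30 - 6 = -36)
l = -20520 (l = (12*(-1 + 10))*(-190) = (12*9)*(-190) = 108*(-190) = -20520)
(-269798 + l) + g(-285) = (-269798 - 20520) - 36 = -290318 - 36 = -290354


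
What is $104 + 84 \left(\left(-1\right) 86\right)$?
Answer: $-7120$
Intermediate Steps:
$104 + 84 \left(\left(-1\right) 86\right) = 104 + 84 \left(-86\right) = 104 - 7224 = -7120$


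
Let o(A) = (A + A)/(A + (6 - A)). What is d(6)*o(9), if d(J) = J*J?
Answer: 108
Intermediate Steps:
o(A) = A/3 (o(A) = (2*A)/6 = (2*A)*(1/6) = A/3)
d(J) = J**2
d(6)*o(9) = 6**2*((1/3)*9) = 36*3 = 108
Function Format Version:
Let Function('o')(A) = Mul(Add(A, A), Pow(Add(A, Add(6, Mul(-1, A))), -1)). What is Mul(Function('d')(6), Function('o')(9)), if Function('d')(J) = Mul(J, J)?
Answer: 108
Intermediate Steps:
Function('o')(A) = Mul(Rational(1, 3), A) (Function('o')(A) = Mul(Mul(2, A), Pow(6, -1)) = Mul(Mul(2, A), Rational(1, 6)) = Mul(Rational(1, 3), A))
Function('d')(J) = Pow(J, 2)
Mul(Function('d')(6), Function('o')(9)) = Mul(Pow(6, 2), Mul(Rational(1, 3), 9)) = Mul(36, 3) = 108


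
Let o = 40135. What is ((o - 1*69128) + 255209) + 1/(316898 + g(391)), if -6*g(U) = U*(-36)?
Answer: 72218100705/319244 ≈ 2.2622e+5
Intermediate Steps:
g(U) = 6*U (g(U) = -U*(-36)/6 = -(-6)*U = 6*U)
((o - 1*69128) + 255209) + 1/(316898 + g(391)) = ((40135 - 1*69128) + 255209) + 1/(316898 + 6*391) = ((40135 - 69128) + 255209) + 1/(316898 + 2346) = (-28993 + 255209) + 1/319244 = 226216 + 1/319244 = 72218100705/319244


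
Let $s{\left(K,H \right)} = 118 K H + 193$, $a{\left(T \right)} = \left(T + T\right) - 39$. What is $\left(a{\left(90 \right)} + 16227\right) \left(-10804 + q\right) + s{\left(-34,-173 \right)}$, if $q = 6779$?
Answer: $-65186931$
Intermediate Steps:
$a{\left(T \right)} = -39 + 2 T$ ($a{\left(T \right)} = 2 T - 39 = -39 + 2 T$)
$s{\left(K,H \right)} = 193 + 118 H K$ ($s{\left(K,H \right)} = 118 H K + 193 = 193 + 118 H K$)
$\left(a{\left(90 \right)} + 16227\right) \left(-10804 + q\right) + s{\left(-34,-173 \right)} = \left(\left(-39 + 2 \cdot 90\right) + 16227\right) \left(-10804 + 6779\right) + \left(193 + 118 \left(-173\right) \left(-34\right)\right) = \left(\left(-39 + 180\right) + 16227\right) \left(-4025\right) + \left(193 + 694076\right) = \left(141 + 16227\right) \left(-4025\right) + 694269 = 16368 \left(-4025\right) + 694269 = -65881200 + 694269 = -65186931$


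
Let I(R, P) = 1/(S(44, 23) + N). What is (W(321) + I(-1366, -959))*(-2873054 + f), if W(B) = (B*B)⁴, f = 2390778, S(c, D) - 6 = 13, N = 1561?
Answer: -21474991721204765316638414789/395 ≈ -5.4367e+25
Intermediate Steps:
S(c, D) = 19 (S(c, D) = 6 + 13 = 19)
I(R, P) = 1/1580 (I(R, P) = 1/(19 + 1561) = 1/1580)
W(B) = B⁸ (W(B) = (B²)⁴ = B⁸)
(W(321) + I(-1366, -959))*(-2873054 + f) = (321⁸ + 1/1580)*(-2873054 + 2390778) = (112730195258772277761 + 1/1580)*(-482276) = (178113708508860198862381/1580)*(-482276) = -21474991721204765316638414789/395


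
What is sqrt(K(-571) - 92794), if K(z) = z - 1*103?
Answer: 2*I*sqrt(23367) ≈ 305.73*I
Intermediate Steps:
K(z) = -103 + z (K(z) = z - 103 = -103 + z)
sqrt(K(-571) - 92794) = sqrt((-103 - 571) - 92794) = sqrt(-674 - 92794) = sqrt(-93468) = 2*I*sqrt(23367)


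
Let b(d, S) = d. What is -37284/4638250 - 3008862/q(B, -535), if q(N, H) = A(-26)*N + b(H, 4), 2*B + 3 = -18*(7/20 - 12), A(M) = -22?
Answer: 69778747259646/65137263875 ≈ 1071.3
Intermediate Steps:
B = 2067/20 (B = -3/2 + (-18*(7/20 - 12))/2 = -3/2 + (-18*(-233/20))/2 = -3/2 + (1/2)*(2097/10) = -3/2 + 2097/20 = 2067/20 ≈ 103.35)
q(N, H) = H - 22*N (q(N, H) = -22*N + H = H - 22*N)
-37284/4638250 - 3008862/q(B, -535) = -37284/4638250 - 3008862/(-535 - 22*2067/20) = -37284*1/4638250 - 3008862/(-535 - 22737/10) = -18642/2319125 - 3008862/(-28087/10) = -18642/2319125 - 3008862*(-10/28087) = -18642/2319125 + 30088620/28087 = 69778747259646/65137263875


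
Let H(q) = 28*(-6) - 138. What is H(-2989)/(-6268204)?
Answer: 153/3134102 ≈ 4.8818e-5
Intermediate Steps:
H(q) = -306 (H(q) = -168 - 138 = -306)
H(-2989)/(-6268204) = -306/(-6268204) = -306*(-1/6268204) = 153/3134102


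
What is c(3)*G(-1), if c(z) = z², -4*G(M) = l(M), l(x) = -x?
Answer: -9/4 ≈ -2.2500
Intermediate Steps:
G(M) = M/4 (G(M) = -(-1)*M/4 = M/4)
c(3)*G(-1) = 3²*((¼)*(-1)) = 9*(-¼) = -9/4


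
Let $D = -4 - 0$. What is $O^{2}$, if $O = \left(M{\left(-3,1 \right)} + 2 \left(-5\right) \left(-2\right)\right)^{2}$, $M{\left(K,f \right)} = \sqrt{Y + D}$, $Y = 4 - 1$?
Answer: $\left(20 + i\right)^{4} \approx 1.576 \cdot 10^{5} + 31920.0 i$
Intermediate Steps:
$Y = 3$
$D = -4$ ($D = -4 + 0 = -4$)
$M{\left(K,f \right)} = i$ ($M{\left(K,f \right)} = \sqrt{3 - 4} = \sqrt{-1} = i$)
$O = \left(20 + i\right)^{2}$ ($O = \left(i + 2 \left(-5\right) \left(-2\right)\right)^{2} = \left(i - -20\right)^{2} = \left(i + 20\right)^{2} = \left(20 + i\right)^{2} \approx 399.0 + 40.0 i$)
$O^{2} = \left(\left(20 + i\right)^{2}\right)^{2} = \left(20 + i\right)^{4}$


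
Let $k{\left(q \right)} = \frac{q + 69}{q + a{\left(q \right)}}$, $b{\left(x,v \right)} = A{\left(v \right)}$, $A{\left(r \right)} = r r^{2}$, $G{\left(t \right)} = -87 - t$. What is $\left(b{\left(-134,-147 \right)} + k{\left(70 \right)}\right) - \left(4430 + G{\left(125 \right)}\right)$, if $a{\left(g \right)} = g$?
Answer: $- \frac{445303601}{140} \approx -3.1807 \cdot 10^{6}$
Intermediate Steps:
$A{\left(r \right)} = r^{3}$
$b{\left(x,v \right)} = v^{3}$
$k{\left(q \right)} = \frac{69 + q}{2 q}$ ($k{\left(q \right)} = \frac{q + 69}{q + q} = \frac{69 + q}{2 q}$)
$\left(b{\left(-134,-147 \right)} + k{\left(70 \right)}\right) - \left(4430 + G{\left(125 \right)}\right) = \left(\left(-147\right)^{3} + \frac{69 + 70}{2 \cdot 70}\right) - \left(4343 - 125\right) = \left(-3176523 + \frac{1}{2} \cdot \frac{1}{70} \cdot 139\right) - 4218 = \left(-3176523 + \frac{139}{140}\right) - 4218 = - \frac{444713081}{140} + \left(-4430 + 212\right) = - \frac{444713081}{140} - 4218 = - \frac{445303601}{140}$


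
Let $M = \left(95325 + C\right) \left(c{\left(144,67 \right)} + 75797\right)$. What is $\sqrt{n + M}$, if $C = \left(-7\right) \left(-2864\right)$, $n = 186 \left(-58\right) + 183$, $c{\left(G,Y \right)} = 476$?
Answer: $4 \sqrt{549989639} \approx 93807.0$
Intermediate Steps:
$n = -10605$ ($n = -10788 + 183 = -10605$)
$C = 20048$
$M = 8799844829$ ($M = \left(95325 + 20048\right) \left(476 + 75797\right) = 115373 \cdot 76273 = 8799844829$)
$\sqrt{n + M} = \sqrt{-10605 + 8799844829} = \sqrt{8799834224} = 4 \sqrt{549989639}$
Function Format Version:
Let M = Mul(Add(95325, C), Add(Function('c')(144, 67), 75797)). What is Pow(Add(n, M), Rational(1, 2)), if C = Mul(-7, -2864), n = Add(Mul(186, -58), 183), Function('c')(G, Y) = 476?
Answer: Mul(4, Pow(549989639, Rational(1, 2))) ≈ 93807.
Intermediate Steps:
n = -10605 (n = Add(-10788, 183) = -10605)
C = 20048
M = 8799844829 (M = Mul(Add(95325, 20048), Add(476, 75797)) = Mul(115373, 76273) = 8799844829)
Pow(Add(n, M), Rational(1, 2)) = Pow(Add(-10605, 8799844829), Rational(1, 2)) = Pow(8799834224, Rational(1, 2)) = Mul(4, Pow(549989639, Rational(1, 2)))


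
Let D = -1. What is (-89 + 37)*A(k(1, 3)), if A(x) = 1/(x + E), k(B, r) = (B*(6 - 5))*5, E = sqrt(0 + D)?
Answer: -10 + 2*I ≈ -10.0 + 2.0*I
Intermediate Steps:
E = I (E = sqrt(0 - 1) = sqrt(-1) = I ≈ 1.0*I)
k(B, r) = 5*B (k(B, r) = (B*1)*5 = B*5 = 5*B)
A(x) = 1/(I + x) (A(x) = 1/(x + I) = 1/(I + x))
(-89 + 37)*A(k(1, 3)) = (-89 + 37)/(I + 5*1) = -52/(I + 5) = -52*(5 - I)/26 = -2*(5 - I)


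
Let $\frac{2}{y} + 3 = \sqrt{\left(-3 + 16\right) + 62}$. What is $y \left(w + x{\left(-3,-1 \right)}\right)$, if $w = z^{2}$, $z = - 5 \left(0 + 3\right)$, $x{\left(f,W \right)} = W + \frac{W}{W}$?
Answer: $\frac{225}{11} + \frac{375 \sqrt{3}}{11} \approx 79.502$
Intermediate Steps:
$x{\left(f,W \right)} = 1 + W$ ($x{\left(f,W \right)} = W + 1 = 1 + W$)
$z = -15$ ($z = \left(-5\right) 3 = -15$)
$y = \frac{2}{-3 + 5 \sqrt{3}}$ ($y = \frac{2}{-3 + \sqrt{\left(-3 + 16\right) + 62}} = \frac{2}{-3 + \sqrt{13 + 62}} = \frac{2}{-3 + \sqrt{75}} = \frac{2}{-3 + 5 \sqrt{3}} \approx 0.35334$)
$w = 225$ ($w = \left(-15\right)^{2} = 225$)
$y \left(w + x{\left(-3,-1 \right)}\right) = \left(\frac{1}{11} + \frac{5 \sqrt{3}}{33}\right) \left(225 + \left(1 - 1\right)\right) = \left(\frac{1}{11} + \frac{5 \sqrt{3}}{33}\right) \left(225 + 0\right) = \left(\frac{1}{11} + \frac{5 \sqrt{3}}{33}\right) 225 = \frac{225}{11} + \frac{375 \sqrt{3}}{11}$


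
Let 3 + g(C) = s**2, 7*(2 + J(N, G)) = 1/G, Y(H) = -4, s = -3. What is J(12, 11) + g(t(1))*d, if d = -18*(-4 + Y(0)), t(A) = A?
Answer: 66375/77 ≈ 862.01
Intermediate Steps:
d = 144 (d = -18*(-4 - 4) = -18*(-8) = 144)
J(N, G) = -2 + 1/(7*G)
g(C) = 6 (g(C) = -3 + (-3)**2 = -3 + 9 = 6)
J(12, 11) + g(t(1))*d = (-2 + (1/7)/11) + 6*144 = (-2 + (1/7)*(1/11)) + 864 = (-2 + 1/77) + 864 = -153/77 + 864 = 66375/77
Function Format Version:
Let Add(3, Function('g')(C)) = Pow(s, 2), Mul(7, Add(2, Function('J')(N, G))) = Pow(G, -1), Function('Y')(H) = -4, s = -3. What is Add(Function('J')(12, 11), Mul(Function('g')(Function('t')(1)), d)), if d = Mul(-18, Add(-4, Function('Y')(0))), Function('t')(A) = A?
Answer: Rational(66375, 77) ≈ 862.01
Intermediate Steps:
d = 144 (d = Mul(-18, Add(-4, -4)) = Mul(-18, -8) = 144)
Function('J')(N, G) = Add(-2, Mul(Rational(1, 7), Pow(G, -1)))
Function('g')(C) = 6 (Function('g')(C) = Add(-3, Pow(-3, 2)) = Add(-3, 9) = 6)
Add(Function('J')(12, 11), Mul(Function('g')(Function('t')(1)), d)) = Add(Add(-2, Mul(Rational(1, 7), Pow(11, -1))), Mul(6, 144)) = Add(Add(-2, Mul(Rational(1, 7), Rational(1, 11))), 864) = Add(Add(-2, Rational(1, 77)), 864) = Add(Rational(-153, 77), 864) = Rational(66375, 77)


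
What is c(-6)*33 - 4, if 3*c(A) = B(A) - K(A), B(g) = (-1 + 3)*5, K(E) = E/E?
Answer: 95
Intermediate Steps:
K(E) = 1
B(g) = 10 (B(g) = 2*5 = 10)
c(A) = 3 (c(A) = (10 - 1*1)/3 = (10 - 1)/3 = (⅓)*9 = 3)
c(-6)*33 - 4 = 3*33 - 4 = 99 - 4 = 95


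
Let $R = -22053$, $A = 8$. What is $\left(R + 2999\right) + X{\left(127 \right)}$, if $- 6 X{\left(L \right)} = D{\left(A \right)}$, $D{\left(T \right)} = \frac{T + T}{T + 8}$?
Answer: $- \frac{114325}{6} \approx -19054.0$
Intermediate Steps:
$D{\left(T \right)} = \frac{2 T}{8 + T}$
$X{\left(L \right)} = - \frac{1}{6}$ ($X{\left(L \right)} = - \frac{2 \cdot 8 \frac{1}{8 + 8}}{6} = - \frac{2 \cdot 8 \cdot \frac{1}{16}}{6} = \left(- \frac{1}{6}\right) 1 = - \frac{1}{6}$)
$\left(R + 2999\right) + X{\left(127 \right)} = \left(-22053 + 2999\right) - \frac{1}{6} = -19054 - \frac{1}{6} = - \frac{114325}{6}$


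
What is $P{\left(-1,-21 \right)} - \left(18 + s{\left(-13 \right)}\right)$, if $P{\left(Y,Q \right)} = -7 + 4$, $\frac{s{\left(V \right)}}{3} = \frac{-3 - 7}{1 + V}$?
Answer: $- \frac{47}{2} \approx -23.5$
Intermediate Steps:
$s{\left(V \right)} = - \frac{30}{1 + V}$ ($s{\left(V \right)} = 3 \frac{-3 - 7}{1 + V} = 3 \left(- \frac{10}{1 + V}\right) = - \frac{30}{1 + V}$)
$P{\left(Y,Q \right)} = -3$
$P{\left(-1,-21 \right)} - \left(18 + s{\left(-13 \right)}\right) = -3 - \left(18 - \frac{30}{1 - 13}\right) = -3 - \left(18 - \frac{30}{-12}\right) = -3 - \left(18 - - \frac{5}{2}\right) = -3 - \frac{41}{2} = - \frac{47}{2}$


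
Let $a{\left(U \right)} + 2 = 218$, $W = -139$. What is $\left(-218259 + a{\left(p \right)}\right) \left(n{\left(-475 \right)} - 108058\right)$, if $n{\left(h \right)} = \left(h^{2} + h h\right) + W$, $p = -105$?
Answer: $-74800305279$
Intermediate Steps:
$a{\left(U \right)} = 216$ ($a{\left(U \right)} = -2 + 218 = 216$)
$n{\left(h \right)} = -139 + 2 h^{2}$ ($n{\left(h \right)} = \left(h^{2} + h h\right) - 139 = \left(h^{2} + h^{2}\right) - 139 = 2 h^{2} - 139 = -139 + 2 h^{2}$)
$\left(-218259 + a{\left(p \right)}\right) \left(n{\left(-475 \right)} - 108058\right) = \left(-218259 + 216\right) \left(\left(-139 + 2 \left(-475\right)^{2}\right) - 108058\right) = - 218043 \left(\left(-139 + 2 \cdot 225625\right) - 108058\right) = - 218043 \left(\left(-139 + 451250\right) - 108058\right) = - 218043 \left(451111 - 108058\right) = \left(-218043\right) 343053 = -74800305279$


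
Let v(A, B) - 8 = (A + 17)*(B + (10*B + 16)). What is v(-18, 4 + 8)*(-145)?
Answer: 20300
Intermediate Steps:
v(A, B) = 8 + (16 + 11*B)*(17 + A) (v(A, B) = 8 + (A + 17)*(B + (10*B + 16)) = 8 + (17 + A)*(B + (16 + 10*B)) = 8 + (17 + A)*(16 + 11*B) = 8 + (16 + 11*B)*(17 + A))
v(-18, 4 + 8)*(-145) = (280 + 16*(-18) + 187*(4 + 8) + 11*(-18)*(4 + 8))*(-145) = (280 - 288 + 187*12 + 11*(-18)*12)*(-145) = (280 - 288 + 2244 - 2376)*(-145) = -140*(-145) = 20300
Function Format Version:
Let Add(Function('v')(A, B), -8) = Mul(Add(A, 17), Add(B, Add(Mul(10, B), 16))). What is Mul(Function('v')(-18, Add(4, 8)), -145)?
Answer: 20300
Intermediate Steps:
Function('v')(A, B) = Add(8, Mul(Add(16, Mul(11, B)), Add(17, A))) (Function('v')(A, B) = Add(8, Mul(Add(A, 17), Add(B, Add(Mul(10, B), 16)))) = Add(8, Mul(Add(17, A), Add(B, Add(16, Mul(10, B))))) = Add(8, Mul(Add(17, A), Add(16, Mul(11, B)))) = Add(8, Mul(Add(16, Mul(11, B)), Add(17, A))))
Mul(Function('v')(-18, Add(4, 8)), -145) = Mul(Add(280, Mul(16, -18), Mul(187, Add(4, 8)), Mul(11, -18, Add(4, 8))), -145) = Mul(Add(280, -288, Mul(187, 12), Mul(11, -18, 12)), -145) = Mul(Add(280, -288, 2244, -2376), -145) = Mul(-140, -145) = 20300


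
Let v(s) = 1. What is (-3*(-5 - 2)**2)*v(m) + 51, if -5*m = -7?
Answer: -96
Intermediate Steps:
m = 7/5 (m = -1/5*(-7) = 7/5 ≈ 1.4000)
(-3*(-5 - 2)**2)*v(m) + 51 = -3*(-5 - 2)**2*1 + 51 = -3*(-7)**2*1 + 51 = -3*49*1 + 51 = -147*1 + 51 = -147 + 51 = -96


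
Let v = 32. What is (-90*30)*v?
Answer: -86400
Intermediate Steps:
(-90*30)*v = -90*30*32 = -2700*32 = -86400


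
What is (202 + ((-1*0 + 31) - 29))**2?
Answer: 41616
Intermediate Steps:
(202 + ((-1*0 + 31) - 29))**2 = (202 + ((0 + 31) - 29))**2 = (202 + (31 - 29))**2 = (202 + 2)**2 = 204**2 = 41616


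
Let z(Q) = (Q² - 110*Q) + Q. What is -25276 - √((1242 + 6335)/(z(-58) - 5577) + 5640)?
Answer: -25276 - 19*√263867653/4109 ≈ -25351.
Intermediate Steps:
z(Q) = Q² - 109*Q
-25276 - √((1242 + 6335)/(z(-58) - 5577) + 5640) = -25276 - √((1242 + 6335)/(-58*(-109 - 58) - 5577) + 5640) = -25276 - √(7577/(-58*(-167) - 5577) + 5640) = -25276 - √(7577/(9686 - 5577) + 5640) = -25276 - √(7577/4109 + 5640) = -25276 - √(23182337/4109) = -25276 - 19*√263867653/4109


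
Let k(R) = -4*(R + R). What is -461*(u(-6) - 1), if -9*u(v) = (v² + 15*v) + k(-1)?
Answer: -17057/9 ≈ -1895.2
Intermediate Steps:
k(R) = -8*R
u(v) = -8/9 - 5*v/3 - v²/9 (u(v) = -((v² + 15*v) - 8*(-1))/9 = -((v² + 15*v) + 8)/9 = -(8 + v² + 15*v)/9 = -8/9 - 5*v/3 - v²/9)
-461*(u(-6) - 1) = -461*((-8/9 - 5/3*(-6) - ⅑*(-6)²) - 1) = -461*((-8/9 + 10 - ⅑*36) - 1) = -461*((-8/9 + 10 - 4) - 1) = -461*(46/9 - 1) = -461*37/9 = -17057/9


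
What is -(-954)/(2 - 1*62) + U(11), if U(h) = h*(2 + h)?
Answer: 1271/10 ≈ 127.10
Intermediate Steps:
-(-954)/(2 - 1*62) + U(11) = -(-954)/(2 - 1*62) + 11*(2 + 11) = -(-954)/(2 - 62) + 11*13 = -(-954)/(-60) + 143 = -(-954)*(-1)/60 + 143 = -106*3/20 + 143 = -159/10 + 143 = 1271/10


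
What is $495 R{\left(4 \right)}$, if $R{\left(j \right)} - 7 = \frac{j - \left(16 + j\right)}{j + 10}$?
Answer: $\frac{20295}{7} \approx 2899.3$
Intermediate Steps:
$R{\left(j \right)} = 7 - \frac{16}{10 + j}$ ($R{\left(j \right)} = 7 + \frac{j - \left(16 + j\right)}{j + 10} = 7 - \frac{16}{10 + j}$)
$495 R{\left(4 \right)} = 495 \frac{54 + 7 \cdot 4}{10 + 4} = 495 \frac{54 + 28}{14} = 495 \cdot \frac{1}{14} \cdot 82 = 495 \cdot \frac{41}{7} = \frac{20295}{7}$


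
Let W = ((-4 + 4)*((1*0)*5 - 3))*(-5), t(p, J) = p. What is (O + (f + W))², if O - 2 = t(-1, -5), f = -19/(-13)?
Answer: 1024/169 ≈ 6.0592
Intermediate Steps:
f = 19/13 (f = -19*(-1/13) = 19/13 ≈ 1.4615)
O = 1 (O = 2 - 1 = 1)
W = 0 (W = (0*(0*5 - 3))*(-5) = (0*(0 - 3))*(-5) = (0*(-3))*(-5) = 0*(-5) = 0)
(O + (f + W))² = (1 + (19/13 + 0))² = (1 + 19/13)² = (32/13)² = 1024/169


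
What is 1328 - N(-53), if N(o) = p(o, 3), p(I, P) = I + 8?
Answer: 1373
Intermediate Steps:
p(I, P) = 8 + I
N(o) = 8 + o
1328 - N(-53) = 1328 - (8 - 53) = 1328 - 1*(-45) = 1328 + 45 = 1373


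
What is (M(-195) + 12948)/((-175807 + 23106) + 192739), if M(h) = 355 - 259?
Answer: 2174/6673 ≈ 0.32579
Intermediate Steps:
M(h) = 96
(M(-195) + 12948)/((-175807 + 23106) + 192739) = (96 + 12948)/((-175807 + 23106) + 192739) = 13044/(-152701 + 192739) = 13044/40038 = 13044*(1/40038) = 2174/6673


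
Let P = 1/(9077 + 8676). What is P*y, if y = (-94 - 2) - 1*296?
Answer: -392/17753 ≈ -0.022081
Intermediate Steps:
P = 1/17753 ≈ 5.6328e-5
y = -392 (y = -96 - 296 = -392)
P*y = (1/17753)*(-392) = -392/17753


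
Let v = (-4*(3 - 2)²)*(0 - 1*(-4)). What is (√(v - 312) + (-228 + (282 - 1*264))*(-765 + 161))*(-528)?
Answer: -66971520 - 1056*I*√82 ≈ -6.6972e+7 - 9562.5*I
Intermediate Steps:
v = -16 (v = (-4*1²)*(0 + 4) = -4*1*4 = -4*4 = -16)
(√(v - 312) + (-228 + (282 - 1*264))*(-765 + 161))*(-528) = (√(-16 - 312) + (-228 + (282 - 1*264))*(-765 + 161))*(-528) = (√(-328) + (-228 + (282 - 264))*(-604))*(-528) = (2*I*√82 + (-228 + 18)*(-604))*(-528) = (2*I*√82 - 210*(-604))*(-528) = (2*I*√82 + 126840)*(-528) = (126840 + 2*I*√82)*(-528) = -66971520 - 1056*I*√82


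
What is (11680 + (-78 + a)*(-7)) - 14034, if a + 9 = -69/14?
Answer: -3421/2 ≈ -1710.5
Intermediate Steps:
a = -195/14 (a = -9 - 69/14 = -195/14 ≈ -13.929)
(11680 + (-78 + a)*(-7)) - 14034 = (11680 + (-78 - 195/14)*(-7)) - 14034 = (11680 - 1287/14*(-7)) - 14034 = (11680 + 1287/2) - 14034 = 24647/2 - 14034 = -3421/2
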